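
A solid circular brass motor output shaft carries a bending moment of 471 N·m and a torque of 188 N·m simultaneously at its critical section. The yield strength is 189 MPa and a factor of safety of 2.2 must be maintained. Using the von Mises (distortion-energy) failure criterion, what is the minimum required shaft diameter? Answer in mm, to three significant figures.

d = 38.9 mm

σ_allow = σ_y/n = 189/2.2 = 85.91 MPa.
For a solid shaft σ_b = 32M/(πd³) and τ = 16T/(πd³), so the von Mises stress is σ' = (16/πd³)·√(4M²+3T²).
√(4M²+3T²) = √(4×(471000)² + 3×(188000)²) = 996700 N·mm.
d³ = 16×996700/(π×85.91) = 59090 mm³.
d = 38.95 mm.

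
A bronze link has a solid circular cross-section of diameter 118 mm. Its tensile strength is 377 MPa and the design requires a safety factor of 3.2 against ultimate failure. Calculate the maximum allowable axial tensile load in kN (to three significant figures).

σ_allow = 377/3.2 = 117.8 MPa.
A = πd²/4 = π×118²/4 = 10940 mm².
F_allow = σ_allow × A = 117.8×10940 = 1.288×10^6 N.

F_allow = 1290 kN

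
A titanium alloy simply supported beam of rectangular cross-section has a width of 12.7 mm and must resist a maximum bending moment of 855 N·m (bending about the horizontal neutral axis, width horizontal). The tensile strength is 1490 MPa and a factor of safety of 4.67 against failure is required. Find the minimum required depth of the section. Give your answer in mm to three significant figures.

σ_allow = 1490/4.67 = 319.1 MPa.
For a rectangular section σ = 6M/(bh²), so h² = 6M/(b σ_allow) = 6×855000/(12.7×319.1) = 1266 mm².
h = 35.58 mm.

h = 35.6 mm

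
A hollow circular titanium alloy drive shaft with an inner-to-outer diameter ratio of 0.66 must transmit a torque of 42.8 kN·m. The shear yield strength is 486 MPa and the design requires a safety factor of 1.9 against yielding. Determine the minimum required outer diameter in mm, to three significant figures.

τ_allow = 486/1.9 = 255.8 MPa.
For a hollow shaft τ = 16T/[πd_o³(1−k⁴)] with k = 0.66, so 1−k⁴ = 0.8103.
d_o³ = 16T/[π τ_allow (1−k⁴)] = 16×4.2800×10^7/(π×255.8×0.8103) = 1.052×10^6 mm³.
d_o = 101.7 mm.

d_o = 102 mm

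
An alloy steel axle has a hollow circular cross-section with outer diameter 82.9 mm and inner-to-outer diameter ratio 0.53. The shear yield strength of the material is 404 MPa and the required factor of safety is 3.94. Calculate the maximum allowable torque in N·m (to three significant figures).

T_allow = 10600 N·m

τ_allow = 404/3.94 = 102.5 MPa.
For a hollow shaft T_allow = τ_allow·πd_o³(1−k⁴)/16 with 1−k⁴ = 0.9211, so πd_o³(1−k⁴)/16 = 103000 mm³.
T_allow = 102.5×103000 = 1.057×10^7 N·mm = 10570 N·m.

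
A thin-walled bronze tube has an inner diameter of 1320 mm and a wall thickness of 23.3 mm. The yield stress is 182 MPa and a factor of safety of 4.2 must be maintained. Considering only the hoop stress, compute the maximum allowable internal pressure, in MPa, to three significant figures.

p_allow = 1.53 MPa

σ_allow = 182/4.2 = 43.33 MPa.
σ_h = pD/(2t) → p_allow = 2σ_allow t/D = 2×43.33×23.3/1320 = 1.530 MPa.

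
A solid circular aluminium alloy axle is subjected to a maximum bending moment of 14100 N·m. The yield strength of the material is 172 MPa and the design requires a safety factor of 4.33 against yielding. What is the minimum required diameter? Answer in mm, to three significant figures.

d = 153 mm

σ_allow = 172/4.33 = 39.72 MPa.
For a solid circular section σ = 32M/(πd³), so d³ = 32M/(π σ_allow) = 32×1.4100×10^7/(π×39.72) = 3.616×10^6 mm³.
d = 153.5 mm.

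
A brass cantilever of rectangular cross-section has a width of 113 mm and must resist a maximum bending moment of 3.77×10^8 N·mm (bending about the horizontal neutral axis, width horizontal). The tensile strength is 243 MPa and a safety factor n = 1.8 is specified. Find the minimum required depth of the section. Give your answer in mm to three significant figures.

σ_allow = 243/1.8 = 135.0 MPa.
For a rectangular section σ = 6M/(bh²), so h² = 6M/(b σ_allow) = 6×3.7700×10^8/(113×135.0) = 148300 mm².
h = 385.1 mm.

h = 385 mm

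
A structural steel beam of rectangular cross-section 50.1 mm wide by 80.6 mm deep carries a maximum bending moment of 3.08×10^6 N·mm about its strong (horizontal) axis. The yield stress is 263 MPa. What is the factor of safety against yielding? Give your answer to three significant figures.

Section modulus S = bh²/6 = 50.1×80.6²/6 = 54240 mm³.
σ = M/S = 3080000/54240 = 56.78 MPa.
n = 263/56.78 = 4.632.

n = 4.63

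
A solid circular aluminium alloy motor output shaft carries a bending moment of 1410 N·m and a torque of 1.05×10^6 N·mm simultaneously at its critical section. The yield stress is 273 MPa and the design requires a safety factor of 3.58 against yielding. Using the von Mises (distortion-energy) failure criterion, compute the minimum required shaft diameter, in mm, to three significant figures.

σ_allow = σ_y/n = 273/3.58 = 76.26 MPa.
For a solid shaft σ_b = 32M/(πd³) and τ = 16T/(πd³), so the von Mises stress is σ' = (16/πd³)·√(4M²+3T²).
√(4M²+3T²) = √(4×(1.410×10^6)² + 3×(1.050×10^6)²) = 3.356×10^6 N·mm.
d³ = 16×3.356×10^6/(π×76.26) = 224100 mm³.
d = 60.74 mm.

d = 60.7 mm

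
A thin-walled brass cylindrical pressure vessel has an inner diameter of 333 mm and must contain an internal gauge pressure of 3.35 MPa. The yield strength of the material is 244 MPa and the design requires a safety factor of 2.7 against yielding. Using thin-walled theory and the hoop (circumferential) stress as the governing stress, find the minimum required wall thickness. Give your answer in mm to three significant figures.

t = 6.17 mm

σ_allow = 244/2.7 = 90.37 MPa.
Hoop stress σ_h = pD/(2t), so t = pD/(2σ_allow) = 3.35×333/(2×90.37) = 6.172 mm.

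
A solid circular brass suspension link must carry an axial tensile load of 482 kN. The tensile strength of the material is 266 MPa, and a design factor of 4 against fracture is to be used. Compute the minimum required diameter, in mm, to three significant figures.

d = 96.1 mm

Allowable stress σ_allow = 266/4 = 66.50 MPa.
Required area A = F/σ_allow = 482000/66.50 = 7248 mm².
A = πd²/4 → d = √(4A/π) = 96.07 mm.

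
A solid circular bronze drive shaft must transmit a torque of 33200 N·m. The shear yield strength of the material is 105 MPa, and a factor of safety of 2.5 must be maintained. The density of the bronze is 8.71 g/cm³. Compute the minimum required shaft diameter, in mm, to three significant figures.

Allowable shear stress τ_allow = 105/2.5 = 42.00 MPa.
For a solid shaft τ = 16T/(πd³), so d³ = 16T/(π τ_allow) = 16×3.3200×10^7/(π×42.00) = 4.026×10^6 mm³.
d = (4.026×10^6)^(1/3) = 159.1 mm.

d = 159 mm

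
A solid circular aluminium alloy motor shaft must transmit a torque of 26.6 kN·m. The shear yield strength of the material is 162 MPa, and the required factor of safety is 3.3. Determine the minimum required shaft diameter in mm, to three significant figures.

Allowable shear stress τ_allow = 162/3.3 = 49.09 MPa.
For a solid shaft τ = 16T/(πd³), so d³ = 16T/(π τ_allow) = 16×2.6600×10^7/(π×49.09) = 2.760×10^6 mm³.
d = (2.760×10^6)^(1/3) = 140.3 mm.

d = 140 mm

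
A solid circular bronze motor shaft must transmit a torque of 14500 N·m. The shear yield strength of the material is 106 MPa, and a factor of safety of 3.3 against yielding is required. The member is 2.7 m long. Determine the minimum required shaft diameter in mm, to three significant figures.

d = 132 mm

Allowable shear stress τ_allow = 106/3.3 = 32.12 MPa.
For a solid shaft τ = 16T/(πd³), so d³ = 16T/(π τ_allow) = 16×1.4500×10^7/(π×32.12) = 2.299×10^6 mm³.
d = (2.299×10^6)^(1/3) = 132.0 mm.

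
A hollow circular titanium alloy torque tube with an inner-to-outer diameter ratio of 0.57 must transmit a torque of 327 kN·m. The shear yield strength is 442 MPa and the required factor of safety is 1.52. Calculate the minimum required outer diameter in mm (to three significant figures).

d_o = 186 mm

τ_allow = 442/1.52 = 290.8 MPa.
For a hollow shaft τ = 16T/[πd_o³(1−k⁴)] with k = 0.57, so 1−k⁴ = 0.8944.
d_o³ = 16T/[π τ_allow (1−k⁴)] = 16×3.2700×10^8/(π×290.8×0.8944) = 6.403×10^6 mm³.
d_o = 185.7 mm.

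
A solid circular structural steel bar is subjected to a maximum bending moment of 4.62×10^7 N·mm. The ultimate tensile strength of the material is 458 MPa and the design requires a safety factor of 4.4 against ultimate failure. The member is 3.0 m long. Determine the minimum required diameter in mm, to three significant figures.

σ_allow = 458/4.4 = 104.1 MPa.
For a solid circular section σ = 32M/(πd³), so d³ = 32M/(π σ_allow) = 32×4.6200×10^7/(π×104.1) = 4.521×10^6 mm³.
d = 165.4 mm.

d = 165 mm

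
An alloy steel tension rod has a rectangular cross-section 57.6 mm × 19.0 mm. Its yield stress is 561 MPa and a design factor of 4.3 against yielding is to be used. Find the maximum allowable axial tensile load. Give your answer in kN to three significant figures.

F_allow = 143 kN

σ_allow = 561/4.3 = 130.5 MPa.
A = 57.6×19.0 = 1094 mm².
F_allow = σ_allow × A = 130.5×1094 = 142800 N.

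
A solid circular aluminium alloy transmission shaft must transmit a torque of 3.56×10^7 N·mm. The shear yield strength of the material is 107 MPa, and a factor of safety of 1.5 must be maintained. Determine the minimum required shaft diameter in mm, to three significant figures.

Allowable shear stress τ_allow = 107/1.5 = 71.33 MPa.
For a solid shaft τ = 16T/(πd³), so d³ = 16T/(π τ_allow) = 16×3.5600×10^7/(π×71.33) = 2.542×10^6 mm³.
d = (2.542×10^6)^(1/3) = 136.5 mm.

d = 136 mm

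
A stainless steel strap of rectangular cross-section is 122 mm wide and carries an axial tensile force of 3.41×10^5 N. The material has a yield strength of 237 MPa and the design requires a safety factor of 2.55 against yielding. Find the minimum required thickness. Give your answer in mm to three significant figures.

σ_allow = 237/2.55 = 92.94 MPa.
Required area A = F/σ_allow = 341000/92.94 = 3669 mm².
t = A/w = 3669/122 = 30.07 mm.

t = 30.1 mm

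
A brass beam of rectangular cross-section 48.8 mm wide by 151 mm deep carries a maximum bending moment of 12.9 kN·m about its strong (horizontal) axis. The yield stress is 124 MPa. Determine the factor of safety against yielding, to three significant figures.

n = 1.78

Section modulus S = bh²/6 = 48.8×151²/6 = 185400 mm³.
σ = M/S = 1.2900×10^7/185400 = 69.56 MPa.
n = 124/69.56 = 1.783.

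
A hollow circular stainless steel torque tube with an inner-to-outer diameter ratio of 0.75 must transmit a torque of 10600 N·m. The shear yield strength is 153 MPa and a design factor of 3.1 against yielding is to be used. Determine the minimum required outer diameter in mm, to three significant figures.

d_o = 117 mm

τ_allow = 153/3.1 = 49.35 MPa.
For a hollow shaft τ = 16T/[πd_o³(1−k⁴)] with k = 0.75, so 1−k⁴ = 0.6836.
d_o³ = 16T/[π τ_allow (1−k⁴)] = 16×1.0600×10^7/(π×49.35×0.6836) = 1.600×10^6 mm³.
d_o = 117.0 mm.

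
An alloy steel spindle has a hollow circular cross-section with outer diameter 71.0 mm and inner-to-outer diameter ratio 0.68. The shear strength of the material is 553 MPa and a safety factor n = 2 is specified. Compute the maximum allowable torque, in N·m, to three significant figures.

T_allow = 15300 N·m

τ_allow = 553/2 = 276.5 MPa.
For a hollow shaft T_allow = τ_allow·πd_o³(1−k⁴)/16 with 1−k⁴ = 0.7862, so πd_o³(1−k⁴)/16 = 55250 mm³.
T_allow = 276.5×55250 = 1.528×10^7 N·mm = 15280 N·m.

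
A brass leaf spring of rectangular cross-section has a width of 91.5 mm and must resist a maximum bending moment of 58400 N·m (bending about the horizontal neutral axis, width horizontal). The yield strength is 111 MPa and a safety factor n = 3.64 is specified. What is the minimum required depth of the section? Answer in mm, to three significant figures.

σ_allow = 111/3.64 = 30.49 MPa.
For a rectangular section σ = 6M/(bh²), so h² = 6M/(b σ_allow) = 6×5.8400×10^7/(91.5×30.49) = 125600 mm².
h = 354.4 mm.

h = 354 mm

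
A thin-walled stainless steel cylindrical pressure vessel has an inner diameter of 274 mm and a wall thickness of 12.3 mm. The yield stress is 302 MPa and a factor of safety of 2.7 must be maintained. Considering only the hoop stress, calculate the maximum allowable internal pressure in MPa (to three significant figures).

p_allow = 10.0 MPa

σ_allow = 302/2.7 = 111.9 MPa.
σ_h = pD/(2t) → p_allow = 2σ_allow t/D = 2×111.9×12.3/274 = 10.04 MPa.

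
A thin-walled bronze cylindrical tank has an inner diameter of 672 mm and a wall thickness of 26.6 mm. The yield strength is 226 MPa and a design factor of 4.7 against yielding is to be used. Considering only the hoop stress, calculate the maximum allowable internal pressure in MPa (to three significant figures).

σ_allow = 226/4.7 = 48.09 MPa.
σ_h = pD/(2t) → p_allow = 2σ_allow t/D = 2×48.09×26.6/672 = 3.807 MPa.

p_allow = 3.81 MPa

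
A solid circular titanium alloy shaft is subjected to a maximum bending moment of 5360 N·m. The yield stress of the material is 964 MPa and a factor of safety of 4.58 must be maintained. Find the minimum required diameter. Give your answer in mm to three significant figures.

σ_allow = 964/4.58 = 210.5 MPa.
For a solid circular section σ = 32M/(πd³), so d³ = 32M/(π σ_allow) = 32×5360000/(π×210.5) = 259400 mm³.
d = 63.78 mm.

d = 63.8 mm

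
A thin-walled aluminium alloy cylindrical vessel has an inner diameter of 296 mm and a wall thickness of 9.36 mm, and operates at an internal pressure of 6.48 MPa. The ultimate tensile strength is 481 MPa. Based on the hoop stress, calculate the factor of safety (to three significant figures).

σ_h = pD/(2t) = 6.48×296/(2×9.36) = 102.5 MPa.
n = 481/102.5 = 4.694.

n = 4.69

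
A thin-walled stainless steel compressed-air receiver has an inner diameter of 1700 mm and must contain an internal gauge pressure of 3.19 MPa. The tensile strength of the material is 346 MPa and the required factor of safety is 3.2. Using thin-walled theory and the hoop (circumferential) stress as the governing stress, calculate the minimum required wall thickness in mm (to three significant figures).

σ_allow = 346/3.2 = 108.1 MPa.
Hoop stress σ_h = pD/(2t), so t = pD/(2σ_allow) = 3.19×1700/(2×108.1) = 25.08 mm.

t = 25.1 mm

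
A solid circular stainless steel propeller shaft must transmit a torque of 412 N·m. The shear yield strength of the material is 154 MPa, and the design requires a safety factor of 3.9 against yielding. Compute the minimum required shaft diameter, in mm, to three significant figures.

d = 37.6 mm

Allowable shear stress τ_allow = 154/3.9 = 39.49 MPa.
For a solid shaft τ = 16T/(πd³), so d³ = 16T/(π τ_allow) = 16×412000/(π×39.49) = 53140 mm³.
d = (53140)^(1/3) = 37.60 mm.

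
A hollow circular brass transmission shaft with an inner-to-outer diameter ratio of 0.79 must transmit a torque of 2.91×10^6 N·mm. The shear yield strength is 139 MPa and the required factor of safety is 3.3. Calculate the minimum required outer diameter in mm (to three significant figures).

d_o = 83.2 mm

τ_allow = 139/3.3 = 42.12 MPa.
For a hollow shaft τ = 16T/[πd_o³(1−k⁴)] with k = 0.79, so 1−k⁴ = 0.6105.
d_o³ = 16T/[π τ_allow (1−k⁴)] = 16×2910000/(π×42.12×0.6105) = 576300 mm³.
d_o = 83.22 mm.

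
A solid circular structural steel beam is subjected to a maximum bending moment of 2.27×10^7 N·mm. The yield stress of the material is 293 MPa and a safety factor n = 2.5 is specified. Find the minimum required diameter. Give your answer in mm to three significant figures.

σ_allow = 293/2.5 = 117.2 MPa.
For a solid circular section σ = 32M/(πd³), so d³ = 32M/(π σ_allow) = 32×2.2700×10^7/(π×117.2) = 1.973×10^6 mm³.
d = 125.4 mm.

d = 125 mm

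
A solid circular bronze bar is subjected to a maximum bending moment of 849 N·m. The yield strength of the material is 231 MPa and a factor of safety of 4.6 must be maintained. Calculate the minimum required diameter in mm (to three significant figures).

σ_allow = 231/4.6 = 50.22 MPa.
For a solid circular section σ = 32M/(πd³), so d³ = 32M/(π σ_allow) = 32×849000/(π×50.22) = 172200 mm³.
d = 55.64 mm.

d = 55.6 mm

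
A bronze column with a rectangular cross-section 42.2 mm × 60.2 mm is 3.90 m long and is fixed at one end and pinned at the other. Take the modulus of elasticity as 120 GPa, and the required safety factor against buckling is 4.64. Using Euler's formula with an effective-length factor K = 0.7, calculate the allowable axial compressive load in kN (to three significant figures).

Buckling occurs about the weak axis: I_min = h·b³/12 = 60.2×42.2³/12 = 377000 mm⁴ (b = 42.2 mm is the smaller dimension).
Effective length L_e = KL = 0.7×3.90 m = 2730 mm.
Euler critical load P_cr = π²EI/L_e² = π²×120000×377000/2730² = 59910 N.
P_allow = P_cr/n = 59910/4.64 = 12910 N.

P_allow = 12.9 kN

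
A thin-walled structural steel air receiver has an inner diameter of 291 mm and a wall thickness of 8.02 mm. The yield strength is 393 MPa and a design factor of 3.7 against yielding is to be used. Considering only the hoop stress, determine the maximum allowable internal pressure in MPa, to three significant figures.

p_allow = 5.85 MPa

σ_allow = 393/3.7 = 106.2 MPa.
σ_h = pD/(2t) → p_allow = 2σ_allow t/D = 2×106.2×8.02/291 = 5.855 MPa.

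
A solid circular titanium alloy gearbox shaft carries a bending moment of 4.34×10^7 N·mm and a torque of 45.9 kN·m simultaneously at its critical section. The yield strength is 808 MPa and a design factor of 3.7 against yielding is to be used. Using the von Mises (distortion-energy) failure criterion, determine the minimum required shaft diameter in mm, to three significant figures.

d = 140 mm

σ_allow = σ_y/n = 808/3.7 = 218.4 MPa.
For a solid shaft σ_b = 32M/(πd³) and τ = 16T/(πd³), so the von Mises stress is σ' = (16/πd³)·√(4M²+3T²).
√(4M²+3T²) = √(4×(4.340×10^7)² + 3×(4.590×10^7)²) = 1.177×10^8 N·mm.
d³ = 16×1.177×10^8/(π×218.4) = 2.745×10^6 mm³.
d = 140.0 mm.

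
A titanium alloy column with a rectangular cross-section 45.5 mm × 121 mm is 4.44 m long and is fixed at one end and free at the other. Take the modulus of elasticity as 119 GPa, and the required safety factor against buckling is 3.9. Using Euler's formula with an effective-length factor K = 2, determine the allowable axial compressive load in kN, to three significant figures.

P_allow = 3.63 kN

Buckling occurs about the weak axis: I_min = h·b³/12 = 121×45.5³/12 = 949800 mm⁴ (b = 45.5 mm is the smaller dimension).
Effective length L_e = KL = 2×4.44 m = 8880 mm.
Euler critical load P_cr = π²EI/L_e² = π²×119000×949800/8880² = 14150 N.
P_allow = P_cr/n = 14150/3.9 = 3627 N.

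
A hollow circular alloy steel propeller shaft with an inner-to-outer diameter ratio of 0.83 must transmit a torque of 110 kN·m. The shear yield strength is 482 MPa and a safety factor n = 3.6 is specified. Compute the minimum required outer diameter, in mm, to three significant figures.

τ_allow = 482/3.6 = 133.9 MPa.
For a hollow shaft τ = 16T/[πd_o³(1−k⁴)] with k = 0.83, so 1−k⁴ = 0.5254.
d_o³ = 16T/[π τ_allow (1−k⁴)] = 16×1.1000×10^8/(π×133.9×0.5254) = 7.964×10^6 mm³.
d_o = 199.7 mm.

d_o = 200 mm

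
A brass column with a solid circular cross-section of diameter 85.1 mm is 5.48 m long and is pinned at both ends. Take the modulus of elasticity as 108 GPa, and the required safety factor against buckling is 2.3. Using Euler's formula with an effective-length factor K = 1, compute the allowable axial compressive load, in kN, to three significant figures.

P_allow = 39.7 kN

I = πd⁴/64 = π×85.1⁴/64 = 2.574×10^6 mm⁴.
Effective length L_e = KL = 1×5.48 m = 5480 mm.
Euler critical load P_cr = π²EI/L_e² = π²×108000×2.574×10^6/5480² = 91380 N.
P_allow = P_cr/n = 91380/2.3 = 39730 N.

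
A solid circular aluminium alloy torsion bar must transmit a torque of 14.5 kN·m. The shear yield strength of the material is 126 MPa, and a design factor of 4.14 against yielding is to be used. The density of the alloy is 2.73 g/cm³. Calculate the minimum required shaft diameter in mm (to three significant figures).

Allowable shear stress τ_allow = 126/4.14 = 30.43 MPa.
For a solid shaft τ = 16T/(πd³), so d³ = 16T/(π τ_allow) = 16×1.4500×10^7/(π×30.43) = 2.426×10^6 mm³.
d = (2.426×10^6)^(1/3) = 134.4 mm.

d = 134 mm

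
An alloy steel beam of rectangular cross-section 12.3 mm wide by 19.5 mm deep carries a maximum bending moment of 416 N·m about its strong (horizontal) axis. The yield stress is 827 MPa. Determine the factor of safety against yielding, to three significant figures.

Section modulus S = bh²/6 = 12.3×19.5²/6 = 779.5 mm³.
σ = M/S = 416000/779.5 = 533.7 MPa.
n = 827/533.7 = 1.550.

n = 1.55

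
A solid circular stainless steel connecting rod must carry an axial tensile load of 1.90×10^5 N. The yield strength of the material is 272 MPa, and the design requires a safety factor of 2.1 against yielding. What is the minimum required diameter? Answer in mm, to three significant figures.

Allowable stress σ_allow = 272/2.1 = 129.5 MPa.
Required area A = F/σ_allow = 190000/129.5 = 1467 mm².
A = πd²/4 → d = √(4A/π) = 43.22 mm.

d = 43.2 mm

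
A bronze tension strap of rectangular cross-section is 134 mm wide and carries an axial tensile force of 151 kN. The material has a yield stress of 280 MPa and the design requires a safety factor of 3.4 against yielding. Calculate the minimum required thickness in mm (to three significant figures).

σ_allow = 280/3.4 = 82.35 MPa.
Required area A = F/σ_allow = 151000/82.35 = 1834 mm².
t = A/w = 1834/134 = 13.68 mm.

t = 13.7 mm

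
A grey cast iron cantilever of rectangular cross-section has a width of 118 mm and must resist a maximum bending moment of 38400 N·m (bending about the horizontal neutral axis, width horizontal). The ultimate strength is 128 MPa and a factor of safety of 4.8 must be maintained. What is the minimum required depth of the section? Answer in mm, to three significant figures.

σ_allow = 128/4.8 = 26.67 MPa.
For a rectangular section σ = 6M/(bh²), so h² = 6M/(b σ_allow) = 6×3.8400×10^7/(118×26.67) = 73220 mm².
h = 270.6 mm.

h = 271 mm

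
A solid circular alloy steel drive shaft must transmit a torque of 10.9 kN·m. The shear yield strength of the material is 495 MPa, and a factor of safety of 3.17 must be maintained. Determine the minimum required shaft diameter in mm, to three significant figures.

d = 70.8 mm

Allowable shear stress τ_allow = 495/3.17 = 156.2 MPa.
For a solid shaft τ = 16T/(πd³), so d³ = 16T/(π τ_allow) = 16×1.0900×10^7/(π×156.2) = 355500 mm³.
d = (355500)^(1/3) = 70.84 mm.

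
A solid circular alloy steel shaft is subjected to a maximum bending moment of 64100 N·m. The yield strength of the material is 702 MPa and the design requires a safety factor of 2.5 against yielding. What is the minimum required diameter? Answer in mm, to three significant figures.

σ_allow = 702/2.5 = 280.8 MPa.
For a solid circular section σ = 32M/(πd³), so d³ = 32M/(π σ_allow) = 32×6.4100×10^7/(π×280.8) = 2.325×10^6 mm³.
d = 132.5 mm.

d = 132 mm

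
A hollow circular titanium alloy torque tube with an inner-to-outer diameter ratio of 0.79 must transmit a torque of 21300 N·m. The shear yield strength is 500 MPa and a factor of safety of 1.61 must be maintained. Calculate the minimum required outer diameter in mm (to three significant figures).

d_o = 83.0 mm

τ_allow = 500/1.61 = 310.6 MPa.
For a hollow shaft τ = 16T/[πd_o³(1−k⁴)] with k = 0.79, so 1−k⁴ = 0.6105.
d_o³ = 16T/[π τ_allow (1−k⁴)] = 16×2.1300×10^7/(π×310.6×0.6105) = 572200 mm³.
d_o = 83.02 mm.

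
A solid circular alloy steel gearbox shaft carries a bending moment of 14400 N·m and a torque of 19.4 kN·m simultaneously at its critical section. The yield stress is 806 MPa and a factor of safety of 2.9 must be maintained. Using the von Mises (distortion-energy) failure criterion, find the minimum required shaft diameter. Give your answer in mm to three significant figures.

d = 93.3 mm

σ_allow = σ_y/n = 806/2.9 = 277.9 MPa.
For a solid shaft σ_b = 32M/(πd³) and τ = 16T/(πd³), so the von Mises stress is σ' = (16/πd³)·√(4M²+3T²).
√(4M²+3T²) = √(4×(1.440×10^7)² + 3×(1.940×10^7)²) = 4.426×10^7 N·mm.
d³ = 16×4.426×10^7/(π×277.9) = 811000 mm³.
d = 93.25 mm.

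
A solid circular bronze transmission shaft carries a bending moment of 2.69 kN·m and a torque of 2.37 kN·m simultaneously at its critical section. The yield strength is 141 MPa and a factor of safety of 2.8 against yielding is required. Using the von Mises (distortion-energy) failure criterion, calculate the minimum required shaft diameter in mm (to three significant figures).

d = 88.1 mm

σ_allow = σ_y/n = 141/2.8 = 50.36 MPa.
For a solid shaft σ_b = 32M/(πd³) and τ = 16T/(πd³), so the von Mises stress is σ' = (16/πd³)·√(4M²+3T²).
√(4M²+3T²) = √(4×(2.690×10^6)² + 3×(2.370×10^6)²) = 6.767×10^6 N·mm.
d³ = 16×6.767×10^6/(π×50.36) = 684400 mm³.
d = 88.13 mm.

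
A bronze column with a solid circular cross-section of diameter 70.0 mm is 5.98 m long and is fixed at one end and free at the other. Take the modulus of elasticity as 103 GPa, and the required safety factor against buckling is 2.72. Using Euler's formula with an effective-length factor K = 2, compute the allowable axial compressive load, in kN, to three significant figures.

P_allow = 3.08 kN

I = πd⁴/64 = π×70.0⁴/64 = 1.179×10^6 mm⁴.
Effective length L_e = KL = 2×5.98 m = 11960 mm.
Euler critical load P_cr = π²EI/L_e² = π²×103000×1.179×10^6/11960² = 8376 N.
P_allow = P_cr/n = 8376/2.72 = 3079 N.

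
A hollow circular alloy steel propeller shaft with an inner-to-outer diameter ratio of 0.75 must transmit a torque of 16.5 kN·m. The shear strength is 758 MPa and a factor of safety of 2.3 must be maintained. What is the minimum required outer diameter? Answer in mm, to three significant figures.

d_o = 72.0 mm

τ_allow = 758/2.3 = 329.6 MPa.
For a hollow shaft τ = 16T/[πd_o³(1−k⁴)] with k = 0.75, so 1−k⁴ = 0.6836.
d_o³ = 16T/[π τ_allow (1−k⁴)] = 16×1.6500×10^7/(π×329.6×0.6836) = 373000 mm³.
d_o = 71.98 mm.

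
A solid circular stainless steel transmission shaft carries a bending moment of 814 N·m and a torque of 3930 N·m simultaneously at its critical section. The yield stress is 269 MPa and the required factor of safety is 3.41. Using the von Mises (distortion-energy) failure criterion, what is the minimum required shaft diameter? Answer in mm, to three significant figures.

d = 76.7 mm

σ_allow = σ_y/n = 269/3.41 = 78.89 MPa.
For a solid shaft σ_b = 32M/(πd³) and τ = 16T/(πd³), so the von Mises stress is σ' = (16/πd³)·√(4M²+3T²).
√(4M²+3T²) = √(4×(814000)² + 3×(3.930×10^6)²) = 6.999×10^6 N·mm.
d³ = 16×6.999×10^6/(π×78.89) = 451900 mm³.
d = 76.74 mm.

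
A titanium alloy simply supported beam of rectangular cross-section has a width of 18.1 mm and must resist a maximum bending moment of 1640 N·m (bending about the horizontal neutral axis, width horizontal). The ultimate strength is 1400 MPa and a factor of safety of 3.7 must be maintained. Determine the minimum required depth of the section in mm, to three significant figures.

h = 37.9 mm

σ_allow = 1400/3.7 = 378.4 MPa.
For a rectangular section σ = 6M/(bh²), so h² = 6M/(b σ_allow) = 6×1640000/(18.1×378.4) = 1437 mm².
h = 37.90 mm.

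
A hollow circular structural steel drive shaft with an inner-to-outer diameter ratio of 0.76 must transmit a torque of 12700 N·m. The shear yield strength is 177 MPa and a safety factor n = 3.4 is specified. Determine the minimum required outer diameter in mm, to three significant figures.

d_o = 123 mm

τ_allow = 177/3.4 = 52.06 MPa.
For a hollow shaft τ = 16T/[πd_o³(1−k⁴)] with k = 0.76, so 1−k⁴ = 0.6664.
d_o³ = 16T/[π τ_allow (1−k⁴)] = 16×1.2700×10^7/(π×52.06×0.6664) = 1.864×10^6 mm³.
d_o = 123.1 mm.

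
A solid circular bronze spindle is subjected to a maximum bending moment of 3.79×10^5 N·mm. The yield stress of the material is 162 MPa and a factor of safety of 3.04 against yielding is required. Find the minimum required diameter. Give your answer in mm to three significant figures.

d = 41.7 mm

σ_allow = 162/3.04 = 53.29 MPa.
For a solid circular section σ = 32M/(πd³), so d³ = 32M/(π σ_allow) = 32×379000/(π×53.29) = 72440 mm³.
d = 41.69 mm.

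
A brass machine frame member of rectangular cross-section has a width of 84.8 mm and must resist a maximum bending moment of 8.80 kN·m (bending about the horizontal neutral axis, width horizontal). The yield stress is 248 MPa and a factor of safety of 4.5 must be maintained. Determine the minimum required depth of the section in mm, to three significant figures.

σ_allow = 248/4.5 = 55.11 MPa.
For a rectangular section σ = 6M/(bh²), so h² = 6M/(b σ_allow) = 6×8800000/(84.8×55.11) = 11300 mm².
h = 106.3 mm.

h = 106 mm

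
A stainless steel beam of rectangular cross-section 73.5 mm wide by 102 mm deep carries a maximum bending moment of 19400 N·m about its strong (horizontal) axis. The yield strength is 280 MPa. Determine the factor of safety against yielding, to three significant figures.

Section modulus S = bh²/6 = 73.5×102²/6 = 127400 mm³.
σ = M/S = 1.9400×10^7/127400 = 152.2 MPa.
n = 280/152.2 = 1.839.

n = 1.84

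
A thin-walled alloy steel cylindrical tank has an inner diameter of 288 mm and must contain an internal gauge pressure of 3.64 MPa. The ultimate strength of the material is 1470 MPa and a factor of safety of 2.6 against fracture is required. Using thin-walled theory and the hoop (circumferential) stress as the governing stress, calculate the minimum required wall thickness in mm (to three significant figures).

t = 0.927 mm

σ_allow = 1470/2.6 = 565.4 MPa.
Hoop stress σ_h = pD/(2t), so t = pD/(2σ_allow) = 3.64×288/(2×565.4) = 0.9271 mm.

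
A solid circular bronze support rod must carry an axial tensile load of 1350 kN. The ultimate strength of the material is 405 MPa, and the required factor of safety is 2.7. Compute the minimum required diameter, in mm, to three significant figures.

d = 107 mm

Allowable stress σ_allow = 405/2.7 = 150.0 MPa.
Required area A = F/σ_allow = 1350000/150.0 = 9000 mm².
A = πd²/4 → d = √(4A/π) = 107.0 mm.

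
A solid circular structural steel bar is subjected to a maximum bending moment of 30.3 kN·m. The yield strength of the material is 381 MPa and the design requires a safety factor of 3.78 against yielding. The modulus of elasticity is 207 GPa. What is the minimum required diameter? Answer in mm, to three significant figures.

σ_allow = 381/3.78 = 100.8 MPa.
For a solid circular section σ = 32M/(πd³), so d³ = 32M/(π σ_allow) = 32×3.0300×10^7/(π×100.8) = 3.062×10^6 mm³.
d = 145.2 mm.

d = 145 mm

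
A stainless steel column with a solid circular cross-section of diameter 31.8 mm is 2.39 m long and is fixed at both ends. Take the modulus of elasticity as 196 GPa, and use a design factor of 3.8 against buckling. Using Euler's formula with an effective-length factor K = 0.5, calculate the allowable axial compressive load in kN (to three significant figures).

P_allow = 17.9 kN

I = πd⁴/64 = π×31.8⁴/64 = 50200 mm⁴.
Effective length L_e = KL = 0.5×2.39 m = 1195 mm.
Euler critical load P_cr = π²EI/L_e² = π²×196000×50200/1195² = 68000 N.
P_allow = P_cr/n = 68000/3.8 = 17890 N.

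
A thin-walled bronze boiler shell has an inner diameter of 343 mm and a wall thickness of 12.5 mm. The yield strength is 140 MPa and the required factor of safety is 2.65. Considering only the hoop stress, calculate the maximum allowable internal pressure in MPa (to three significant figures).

σ_allow = 140/2.65 = 52.83 MPa.
σ_h = pD/(2t) → p_allow = 2σ_allow t/D = 2×52.83×12.5/343 = 3.851 MPa.

p_allow = 3.85 MPa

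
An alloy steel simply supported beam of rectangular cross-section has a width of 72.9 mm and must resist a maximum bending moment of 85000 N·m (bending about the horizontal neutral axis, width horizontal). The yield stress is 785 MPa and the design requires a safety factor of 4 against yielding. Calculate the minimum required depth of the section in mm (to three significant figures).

h = 189 mm

σ_allow = 785/4 = 196.2 MPa.
For a rectangular section σ = 6M/(bh²), so h² = 6M/(b σ_allow) = 6×8.5000×10^7/(72.9×196.2) = 35650 mm².
h = 188.8 mm.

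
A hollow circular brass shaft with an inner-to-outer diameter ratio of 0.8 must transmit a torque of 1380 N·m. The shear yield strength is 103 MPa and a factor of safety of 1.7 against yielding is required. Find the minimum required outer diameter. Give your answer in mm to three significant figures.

d_o = 58.1 mm

τ_allow = 103/1.7 = 60.59 MPa.
For a hollow shaft τ = 16T/[πd_o³(1−k⁴)] with k = 0.8, so 1−k⁴ = 0.5904.
d_o³ = 16T/[π τ_allow (1−k⁴)] = 16×1380000/(π×60.59×0.5904) = 196500 mm³.
d_o = 58.14 mm.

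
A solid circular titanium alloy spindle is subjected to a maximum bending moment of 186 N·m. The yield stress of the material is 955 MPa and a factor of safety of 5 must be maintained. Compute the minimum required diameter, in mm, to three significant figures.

d = 21.5 mm

σ_allow = 955/5 = 191.0 MPa.
For a solid circular section σ = 32M/(πd³), so d³ = 32M/(π σ_allow) = 32×186000/(π×191.0) = 9919 mm³.
d = 21.49 mm.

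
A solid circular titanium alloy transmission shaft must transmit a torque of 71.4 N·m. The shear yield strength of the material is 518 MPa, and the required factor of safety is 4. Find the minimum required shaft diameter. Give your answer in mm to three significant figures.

d = 14.1 mm

Allowable shear stress τ_allow = 518/4 = 129.5 MPa.
For a solid shaft τ = 16T/(πd³), so d³ = 16T/(π τ_allow) = 16×71400/(π×129.5) = 2808 mm³.
d = (2808)^(1/3) = 14.11 mm.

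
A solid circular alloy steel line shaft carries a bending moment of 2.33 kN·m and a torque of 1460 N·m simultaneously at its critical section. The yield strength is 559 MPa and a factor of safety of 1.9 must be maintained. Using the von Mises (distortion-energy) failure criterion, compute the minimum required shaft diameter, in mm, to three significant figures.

d = 45.1 mm

σ_allow = σ_y/n = 559/1.9 = 294.2 MPa.
For a solid shaft σ_b = 32M/(πd³) and τ = 16T/(πd³), so the von Mises stress is σ' = (16/πd³)·√(4M²+3T²).
√(4M²+3T²) = √(4×(2.330×10^6)² + 3×(1.460×10^6)²) = 5.302×10^6 N·mm.
d³ = 16×5.302×10^6/(π×294.2) = 91780 mm³.
d = 45.11 mm.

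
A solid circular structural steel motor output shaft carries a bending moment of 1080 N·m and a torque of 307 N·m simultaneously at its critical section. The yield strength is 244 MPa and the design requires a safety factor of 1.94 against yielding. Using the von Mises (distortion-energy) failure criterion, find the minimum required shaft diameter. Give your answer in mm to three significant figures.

d = 44.8 mm

σ_allow = σ_y/n = 244/1.94 = 125.8 MPa.
For a solid shaft σ_b = 32M/(πd³) and τ = 16T/(πd³), so the von Mises stress is σ' = (16/πd³)·√(4M²+3T²).
√(4M²+3T²) = √(4×(1.080×10^6)² + 3×(307000)²) = 2.224×10^6 N·mm.
d³ = 16×2.224×10^6/(π×125.8) = 90080 mm³.
d = 44.83 mm.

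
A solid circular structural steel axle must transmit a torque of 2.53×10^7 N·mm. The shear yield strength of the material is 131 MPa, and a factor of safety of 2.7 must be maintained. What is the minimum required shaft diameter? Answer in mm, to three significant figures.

d = 138 mm

Allowable shear stress τ_allow = 131/2.7 = 48.52 MPa.
For a solid shaft τ = 16T/(πd³), so d³ = 16T/(π τ_allow) = 16×2.5300×10^7/(π×48.52) = 2.656×10^6 mm³.
d = (2.656×10^6)^(1/3) = 138.5 mm.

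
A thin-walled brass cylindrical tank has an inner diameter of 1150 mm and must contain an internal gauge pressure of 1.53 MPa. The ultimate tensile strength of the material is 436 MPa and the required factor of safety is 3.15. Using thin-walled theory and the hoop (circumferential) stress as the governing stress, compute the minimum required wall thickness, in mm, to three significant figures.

σ_allow = 436/3.15 = 138.4 MPa.
Hoop stress σ_h = pD/(2t), so t = pD/(2σ_allow) = 1.53×1150/(2×138.4) = 6.356 mm.

t = 6.36 mm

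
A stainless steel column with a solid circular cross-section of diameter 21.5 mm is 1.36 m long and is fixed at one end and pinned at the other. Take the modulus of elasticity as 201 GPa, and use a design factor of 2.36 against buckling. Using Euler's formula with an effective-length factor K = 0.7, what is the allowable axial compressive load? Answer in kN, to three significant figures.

I = πd⁴/64 = π×21.5⁴/64 = 10490 mm⁴.
Effective length L_e = KL = 0.7×1.36 m = 952.0 mm.
Euler critical load P_cr = π²EI/L_e² = π²×201000×10490/952.0² = 22960 N.
P_allow = P_cr/n = 22960/2.36 = 9728 N.

P_allow = 9.73 kN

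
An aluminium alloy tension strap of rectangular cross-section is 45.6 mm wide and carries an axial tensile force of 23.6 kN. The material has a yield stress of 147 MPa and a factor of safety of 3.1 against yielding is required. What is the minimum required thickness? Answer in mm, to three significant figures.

t = 10.9 mm

σ_allow = 147/3.1 = 47.42 MPa.
Required area A = F/σ_allow = 23600/47.42 = 497.7 mm².
t = A/w = 497.7/45.6 = 10.91 mm.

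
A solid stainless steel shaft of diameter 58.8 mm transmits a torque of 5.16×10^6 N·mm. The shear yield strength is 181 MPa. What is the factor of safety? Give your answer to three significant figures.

τ = 16T/(πd³) = 16×5160000/(π×58.8³) = 129.3 MPa.
n = τ_limit/τ = 181/129.3 = 1.400.

n = 1.40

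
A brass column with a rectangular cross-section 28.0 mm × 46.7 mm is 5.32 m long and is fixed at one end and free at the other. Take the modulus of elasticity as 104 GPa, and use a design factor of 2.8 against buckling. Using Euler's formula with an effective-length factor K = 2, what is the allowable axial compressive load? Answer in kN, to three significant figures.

Buckling occurs about the weak axis: I_min = h·b³/12 = 46.7×28.0³/12 = 85430 mm⁴ (b = 28.0 mm is the smaller dimension).
Effective length L_e = KL = 2×5.32 m = 10640 mm.
Euler critical load P_cr = π²EI/L_e² = π²×104000×85430/10640² = 774.6 N.
P_allow = P_cr/n = 774.6/2.8 = 276.6 N.

P_allow = 0.277 kN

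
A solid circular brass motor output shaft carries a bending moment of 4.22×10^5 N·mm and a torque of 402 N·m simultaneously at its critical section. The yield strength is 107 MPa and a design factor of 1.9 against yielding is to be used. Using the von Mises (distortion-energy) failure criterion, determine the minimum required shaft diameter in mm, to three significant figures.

d = 46.3 mm

σ_allow = σ_y/n = 107/1.9 = 56.32 MPa.
For a solid shaft σ_b = 32M/(πd³) and τ = 16T/(πd³), so the von Mises stress is σ' = (16/πd³)·√(4M²+3T²).
√(4M²+3T²) = √(4×(422000)² + 3×(402000)²) = 1.094×10^6 N·mm.
d³ = 16×1.094×10^6/(π×56.32) = 98950 mm³.
d = 46.25 mm.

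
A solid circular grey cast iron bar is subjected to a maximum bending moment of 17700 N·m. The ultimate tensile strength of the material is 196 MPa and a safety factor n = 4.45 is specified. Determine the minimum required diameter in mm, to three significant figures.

d = 160 mm

σ_allow = 196/4.45 = 44.04 MPa.
For a solid circular section σ = 32M/(πd³), so d³ = 32M/(π σ_allow) = 32×1.7700×10^7/(π×44.04) = 4.093×10^6 mm³.
d = 160.0 mm.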